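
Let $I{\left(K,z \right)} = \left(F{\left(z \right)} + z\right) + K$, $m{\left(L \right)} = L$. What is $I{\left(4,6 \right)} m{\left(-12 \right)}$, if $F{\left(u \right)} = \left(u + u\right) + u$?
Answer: $-336$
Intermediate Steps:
$F{\left(u \right)} = 3 u$ ($F{\left(u \right)} = 2 u + u = 3 u$)
$I{\left(K,z \right)} = K + 4 z$ ($I{\left(K,z \right)} = \left(3 z + z\right) + K = 4 z + K = K + 4 z$)
$I{\left(4,6 \right)} m{\left(-12 \right)} = \left(4 + 4 \cdot 6\right) \left(-12\right) = \left(4 + 24\right) \left(-12\right) = 28 \left(-12\right) = -336$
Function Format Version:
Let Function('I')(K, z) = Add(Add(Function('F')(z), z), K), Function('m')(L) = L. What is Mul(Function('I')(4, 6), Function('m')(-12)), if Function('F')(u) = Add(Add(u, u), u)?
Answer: -336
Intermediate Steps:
Function('F')(u) = Mul(3, u) (Function('F')(u) = Add(Mul(2, u), u) = Mul(3, u))
Function('I')(K, z) = Add(K, Mul(4, z)) (Function('I')(K, z) = Add(Add(Mul(3, z), z), K) = Add(Mul(4, z), K) = Add(K, Mul(4, z)))
Mul(Function('I')(4, 6), Function('m')(-12)) = Mul(Add(4, Mul(4, 6)), -12) = Mul(Add(4, 24), -12) = Mul(28, -12) = -336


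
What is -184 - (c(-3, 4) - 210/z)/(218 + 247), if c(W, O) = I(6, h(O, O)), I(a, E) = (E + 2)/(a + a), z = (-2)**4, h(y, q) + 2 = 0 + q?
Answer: -2053133/11160 ≈ -183.97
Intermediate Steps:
h(y, q) = -2 + q (h(y, q) = -2 + (0 + q) = -2 + q)
z = 16
I(a, E) = (2 + E)/(2*a) (I(a, E) = (2 + E)/((2*a)) = (2 + E)*(1/(2*a)) = (2 + E)/(2*a))
c(W, O) = O/12 (c(W, O) = (1/2)*(2 + (-2 + O))/6 = (1/2)*(1/6)*O = O/12)
-184 - (c(-3, 4) - 210/z)/(218 + 247) = -184 - ((1/12)*4 - 210/16)/(218 + 247) = -184 - (1/3 - 210*1/16)/465 = -184 - (1/3 - 105/8)/465 = -184 - (-307)/(24*465) = -184 - 1*(-307/11160) = -184 + 307/11160 = -2053133/11160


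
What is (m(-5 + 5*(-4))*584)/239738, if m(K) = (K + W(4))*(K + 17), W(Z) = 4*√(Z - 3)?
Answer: 49056/119869 ≈ 0.40925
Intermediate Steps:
W(Z) = 4*√(-3 + Z)
m(K) = (4 + K)*(17 + K) (m(K) = (K + 4*√(-3 + 4))*(K + 17) = (K + 4*√1)*(17 + K) = (K + 4*1)*(17 + K) = (K + 4)*(17 + K) = (4 + K)*(17 + K))
(m(-5 + 5*(-4))*584)/239738 = ((68 + (-5 + 5*(-4))² + 21*(-5 + 5*(-4)))*584)/239738 = ((68 + (-5 - 20)² + 21*(-5 - 20))*584)*(1/239738) = ((68 + (-25)² + 21*(-25))*584)*(1/239738) = ((68 + 625 - 525)*584)*(1/239738) = (168*584)*(1/239738) = 98112*(1/239738) = 49056/119869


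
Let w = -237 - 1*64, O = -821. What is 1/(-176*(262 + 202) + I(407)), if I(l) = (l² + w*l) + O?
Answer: -1/39343 ≈ -2.5417e-5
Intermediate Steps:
w = -301 (w = -237 - 64 = -301)
I(l) = -821 + l² - 301*l (I(l) = (l² - 301*l) - 821 = -821 + l² - 301*l)
1/(-176*(262 + 202) + I(407)) = 1/(-176*(262 + 202) + (-821 + 407² - 301*407)) = 1/(-176*464 + (-821 + 165649 - 122507)) = 1/(-81664 + 42321) = 1/(-39343) = -1/39343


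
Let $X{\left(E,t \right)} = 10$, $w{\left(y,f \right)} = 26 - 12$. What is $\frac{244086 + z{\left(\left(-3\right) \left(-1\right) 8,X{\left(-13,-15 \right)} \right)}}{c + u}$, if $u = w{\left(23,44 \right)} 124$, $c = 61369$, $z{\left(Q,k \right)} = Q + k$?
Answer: $\frac{48824}{12621} \approx 3.8685$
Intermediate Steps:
$w{\left(y,f \right)} = 14$ ($w{\left(y,f \right)} = 26 - 12 = 14$)
$u = 1736$ ($u = 14 \cdot 124 = 1736$)
$\frac{244086 + z{\left(\left(-3\right) \left(-1\right) 8,X{\left(-13,-15 \right)} \right)}}{c + u} = \frac{244086 + \left(\left(-3\right) \left(-1\right) 8 + 10\right)}{61369 + 1736} = \frac{244086 + \left(3 \cdot 8 + 10\right)}{63105} = \left(244086 + \left(24 + 10\right)\right) \frac{1}{63105} = \left(244086 + 34\right) \frac{1}{63105} = 244120 \cdot \frac{1}{63105} = \frac{48824}{12621}$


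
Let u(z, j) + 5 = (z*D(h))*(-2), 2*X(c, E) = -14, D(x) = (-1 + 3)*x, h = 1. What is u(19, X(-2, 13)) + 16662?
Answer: 16581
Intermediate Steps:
D(x) = 2*x
X(c, E) = -7 (X(c, E) = (1/2)*(-14) = -7)
u(z, j) = -5 - 4*z (u(z, j) = -5 + (z*(2*1))*(-2) = -5 + (z*2)*(-2) = -5 + (2*z)*(-2) = -5 - 4*z)
u(19, X(-2, 13)) + 16662 = (-5 - 4*19) + 16662 = (-5 - 76) + 16662 = -81 + 16662 = 16581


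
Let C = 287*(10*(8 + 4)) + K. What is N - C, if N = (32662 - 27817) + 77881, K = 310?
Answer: 47976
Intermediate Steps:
C = 34750 (C = 287*(10*(8 + 4)) + 310 = 287*(10*12) + 310 = 287*120 + 310 = 34440 + 310 = 34750)
N = 82726 (N = 4845 + 77881 = 82726)
N - C = 82726 - 1*34750 = 82726 - 34750 = 47976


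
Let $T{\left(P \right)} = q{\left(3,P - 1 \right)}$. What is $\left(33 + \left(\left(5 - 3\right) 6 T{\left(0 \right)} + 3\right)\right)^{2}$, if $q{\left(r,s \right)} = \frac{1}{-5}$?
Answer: $\frac{28224}{25} \approx 1129.0$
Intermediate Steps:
$q{\left(r,s \right)} = - \frac{1}{5}$
$T{\left(P \right)} = - \frac{1}{5}$
$\left(33 + \left(\left(5 - 3\right) 6 T{\left(0 \right)} + 3\right)\right)^{2} = \left(33 + \left(\left(5 - 3\right) 6 \left(- \frac{1}{5}\right) + 3\right)\right)^{2} = \left(33 + \left(2 \cdot 6 \left(- \frac{1}{5}\right) + 3\right)\right)^{2} = \left(33 + \left(12 \left(- \frac{1}{5}\right) + 3\right)\right)^{2} = \left(33 + \left(- \frac{12}{5} + 3\right)\right)^{2} = \left(33 + \frac{3}{5}\right)^{2} = \left(\frac{168}{5}\right)^{2} = \frac{28224}{25}$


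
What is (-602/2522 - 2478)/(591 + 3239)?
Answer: -3125059/4829630 ≈ -0.64706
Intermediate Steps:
(-602/2522 - 2478)/(591 + 3239) = (-602*1/2522 - 2478)/3830 = (-301/1261 - 2478)*(1/3830) = -3125059/1261*1/3830 = -3125059/4829630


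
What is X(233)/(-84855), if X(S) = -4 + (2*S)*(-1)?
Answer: 94/16971 ≈ 0.0055389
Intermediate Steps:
X(S) = -4 - 2*S
X(233)/(-84855) = (-4 - 2*233)/(-84855) = (-4 - 466)*(-1/84855) = -470*(-1/84855) = 94/16971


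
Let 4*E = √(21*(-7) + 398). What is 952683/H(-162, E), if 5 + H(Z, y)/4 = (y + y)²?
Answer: 317561/77 ≈ 4124.2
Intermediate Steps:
E = √251/4 (E = √(21*(-7) + 398)/4 = √(-147 + 398)/4 = √251/4 ≈ 3.9607)
H(Z, y) = -20 + 16*y² (H(Z, y) = -20 + 4*(y + y)² = -20 + 4*(2*y)² = -20 + 4*(4*y²) = -20 + 16*y²)
952683/H(-162, E) = 952683/(-20 + 16*(√251/4)²) = 952683/(-20 + 16*(251/16)) = 952683/(-20 + 251) = 952683/231 = 952683*(1/231) = 317561/77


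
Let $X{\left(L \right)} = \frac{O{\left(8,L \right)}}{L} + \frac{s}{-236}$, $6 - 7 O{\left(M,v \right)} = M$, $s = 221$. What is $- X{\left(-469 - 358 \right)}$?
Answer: $\frac{1278897}{1366204} \approx 0.9361$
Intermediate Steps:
$O{\left(M,v \right)} = \frac{6}{7} - \frac{M}{7}$
$X{\left(L \right)} = - \frac{221}{236} - \frac{2}{7 L}$ ($X{\left(L \right)} = \frac{\frac{6}{7} - \frac{8}{7}}{L} + \frac{221}{-236} = \frac{\frac{6}{7} - \frac{8}{7}}{L} + 221 \left(- \frac{1}{236}\right) = - \frac{2}{7 L} - \frac{221}{236} = - \frac{221}{236} - \frac{2}{7 L}$)
$- X{\left(-469 - 358 \right)} = - \frac{-472 - 1547 \left(-469 - 358\right)}{1652 \left(-469 - 358\right)} = - \frac{-472 - -1279369}{1652 \left(-827\right)} = - \frac{\left(-1\right) \left(-472 + 1279369\right)}{1652 \cdot 827} = - \frac{\left(-1\right) 1278897}{1652 \cdot 827} = \left(-1\right) \left(- \frac{1278897}{1366204}\right) = \frac{1278897}{1366204}$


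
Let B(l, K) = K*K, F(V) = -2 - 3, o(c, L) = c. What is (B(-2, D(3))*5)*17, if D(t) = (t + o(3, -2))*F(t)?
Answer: 76500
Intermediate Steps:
F(V) = -5
D(t) = -15 - 5*t (D(t) = (t + 3)*(-5) = (3 + t)*(-5) = -15 - 5*t)
B(l, K) = K²
(B(-2, D(3))*5)*17 = ((-15 - 5*3)²*5)*17 = ((-15 - 15)²*5)*17 = ((-30)²*5)*17 = (900*5)*17 = 4500*17 = 76500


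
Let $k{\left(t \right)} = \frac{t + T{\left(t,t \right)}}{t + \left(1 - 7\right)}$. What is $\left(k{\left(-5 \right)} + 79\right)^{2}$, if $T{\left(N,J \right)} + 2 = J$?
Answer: $\frac{776161}{121} \approx 6414.6$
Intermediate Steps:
$T{\left(N,J \right)} = -2 + J$
$k{\left(t \right)} = \frac{-2 + 2 t}{-6 + t}$ ($k{\left(t \right)} = \frac{t + \left(-2 + t\right)}{t + \left(1 - 7\right)} = \frac{-2 + 2 t}{t + \left(1 - 7\right)} = \frac{-2 + 2 t}{t - 6} = \frac{-2 + 2 t}{-6 + t}$)
$\left(k{\left(-5 \right)} + 79\right)^{2} = \left(\frac{2 \left(-1 - 5\right)}{-6 - 5} + 79\right)^{2} = \left(2 \frac{1}{-11} \left(-6\right) + 79\right)^{2} = \left(2 \left(- \frac{1}{11}\right) \left(-6\right) + 79\right)^{2} = \left(\frac{12}{11} + 79\right)^{2} = \left(\frac{881}{11}\right)^{2} = \frac{776161}{121}$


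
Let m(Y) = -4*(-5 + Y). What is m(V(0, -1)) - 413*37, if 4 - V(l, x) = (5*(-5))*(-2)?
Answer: -15077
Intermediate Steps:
V(l, x) = -46 (V(l, x) = 4 - 5*(-5)*(-2) = 4 - (-25)*(-2) = 4 - 1*50 = 4 - 50 = -46)
m(Y) = 20 - 4*Y
m(V(0, -1)) - 413*37 = (20 - 4*(-46)) - 413*37 = (20 + 184) - 15281 = 204 - 15281 = -15077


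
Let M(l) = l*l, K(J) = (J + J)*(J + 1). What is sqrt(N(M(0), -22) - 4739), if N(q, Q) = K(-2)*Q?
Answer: I*sqrt(4827) ≈ 69.477*I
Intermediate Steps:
K(J) = 2*J*(1 + J) (K(J) = (2*J)*(1 + J) = 2*J*(1 + J))
M(l) = l**2
N(q, Q) = 4*Q (N(q, Q) = (2*(-2)*(1 - 2))*Q = (2*(-2)*(-1))*Q = 4*Q)
sqrt(N(M(0), -22) - 4739) = sqrt(4*(-22) - 4739) = sqrt(-88 - 4739) = sqrt(-4827) = I*sqrt(4827)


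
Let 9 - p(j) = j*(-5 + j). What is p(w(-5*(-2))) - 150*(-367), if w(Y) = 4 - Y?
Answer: 54993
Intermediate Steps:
p(j) = 9 - j*(-5 + j)
p(w(-5*(-2))) - 150*(-367) = (9 - (4 - (-5)*(-2))² + 5*(4 - (-5)*(-2))) - 150*(-367) = (9 - (4 - 1*10)² + 5*(4 - 1*10)) + 55050 = (9 - (4 - 10)² + 5*(4 - 10)) + 55050 = (9 - 1*(-6)² + 5*(-6)) + 55050 = (9 - 1*36 - 30) + 55050 = (9 - 36 - 30) + 55050 = -57 + 55050 = 54993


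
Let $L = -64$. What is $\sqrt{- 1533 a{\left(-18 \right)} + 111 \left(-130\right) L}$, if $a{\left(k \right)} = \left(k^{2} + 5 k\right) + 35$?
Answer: $\sqrt{511143} \approx 714.94$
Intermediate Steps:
$a{\left(k \right)} = 35 + k^{2} + 5 k$
$\sqrt{- 1533 a{\left(-18 \right)} + 111 \left(-130\right) L} = \sqrt{- 1533 \left(35 + \left(-18\right)^{2} + 5 \left(-18\right)\right) + 111 \left(-130\right) \left(-64\right)} = \sqrt{- 1533 \left(35 + 324 - 90\right) - -923520} = \sqrt{\left(-1533\right) 269 + 923520} = \sqrt{-412377 + 923520} = \sqrt{511143}$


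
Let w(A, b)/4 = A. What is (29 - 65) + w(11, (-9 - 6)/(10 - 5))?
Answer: 8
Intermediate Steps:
w(A, b) = 4*A
(29 - 65) + w(11, (-9 - 6)/(10 - 5)) = (29 - 65) + 4*11 = -36 + 44 = 8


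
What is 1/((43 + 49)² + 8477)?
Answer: 1/16941 ≈ 5.9028e-5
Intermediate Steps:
1/((43 + 49)² + 8477) = 1/(92² + 8477) = 1/(8464 + 8477) = 1/16941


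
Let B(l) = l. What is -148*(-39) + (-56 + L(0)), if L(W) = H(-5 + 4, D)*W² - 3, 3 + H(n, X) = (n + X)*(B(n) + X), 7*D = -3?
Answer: 5713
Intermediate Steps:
D = -3/7 (D = (⅐)*(-3) = -3/7 ≈ -0.42857)
H(n, X) = -3 + (X + n)² (H(n, X) = -3 + (n + X)*(n + X) = -3 + (X + n)*(X + n) = -3 + (X + n)²)
L(W) = -3 - 47*W²/49 (L(W) = (-3 + (-3/7)² + (-5 + 4)² + 2*(-3/7)*(-5 + 4))*W² - 3 = (-3 + 9/49 + (-1)² + 2*(-3/7)*(-1))*W² - 3 = (-3 + 9/49 + 1 + 6/7)*W² - 3 = -47*W²/49 - 3 = -3 - 47*W²/49)
-148*(-39) + (-56 + L(0)) = -148*(-39) + (-56 + (-3 - 47/49*0²)) = 5772 + (-56 + (-3 - 47/49*0)) = 5772 + (-56 + (-3 + 0)) = 5772 + (-56 - 3) = 5772 - 59 = 5713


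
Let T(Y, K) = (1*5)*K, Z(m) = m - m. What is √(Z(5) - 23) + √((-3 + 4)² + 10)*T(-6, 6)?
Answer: 30*√11 + I*√23 ≈ 99.499 + 4.7958*I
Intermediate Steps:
Z(m) = 0
T(Y, K) = 5*K
√(Z(5) - 23) + √((-3 + 4)² + 10)*T(-6, 6) = √(0 - 23) + √((-3 + 4)² + 10)*(5*6) = √(-23) + √(1² + 10)*30 = I*√23 + √(1 + 10)*30 = I*√23 + √11*30 = I*√23 + 30*√11 = 30*√11 + I*√23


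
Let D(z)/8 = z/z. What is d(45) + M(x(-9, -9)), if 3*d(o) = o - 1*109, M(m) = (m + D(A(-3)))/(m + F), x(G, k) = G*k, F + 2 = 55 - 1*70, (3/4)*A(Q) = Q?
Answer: -3829/192 ≈ -19.943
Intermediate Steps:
A(Q) = 4*Q/3
D(z) = 8 (D(z) = 8*(z/z) = 8*1 = 8)
F = -17 (F = -2 + (55 - 1*70) = -2 + (55 - 70) = -2 - 15 = -17)
M(m) = (8 + m)/(-17 + m) (M(m) = (m + 8)/(m - 17) = (8 + m)/(-17 + m))
d(o) = -109/3 + o/3 (d(o) = (o - 1*109)/3 = (o - 109)/3 = (-109 + o)/3 = -109/3 + o/3)
d(45) + M(x(-9, -9)) = (-109/3 + (⅓)*45) + (8 - 9*(-9))/(-17 - 9*(-9)) = (-109/3 + 15) + (8 + 81)/(-17 + 81) = -64/3 + 89/64 = -3829/192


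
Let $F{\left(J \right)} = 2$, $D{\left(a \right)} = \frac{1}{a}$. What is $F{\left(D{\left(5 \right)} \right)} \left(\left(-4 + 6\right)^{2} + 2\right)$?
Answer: $12$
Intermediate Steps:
$F{\left(D{\left(5 \right)} \right)} \left(\left(-4 + 6\right)^{2} + 2\right) = 2 \left(\left(-4 + 6\right)^{2} + 2\right) = 2 \left(2^{2} + 2\right) = 2 \left(4 + 2\right) = 2 \cdot 6 = 12$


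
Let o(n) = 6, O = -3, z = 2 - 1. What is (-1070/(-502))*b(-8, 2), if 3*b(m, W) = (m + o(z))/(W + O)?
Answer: 1070/753 ≈ 1.4210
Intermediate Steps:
z = 1
b(m, W) = (6 + m)/(3*(-3 + W)) (b(m, W) = ((m + 6)/(W - 3))/3 = ((6 + m)/(-3 + W))/3 = (6 + m)/(3*(-3 + W)))
(-1070/(-502))*b(-8, 2) = (-1070/(-502))*((6 - 8)/(3*(-3 + 2))) = (-1070*(-1/502))*((⅓)*(-2)/(-1)) = 535*((⅓)*(-1)*(-2))/251 = (535/251)*(⅔) = 1070/753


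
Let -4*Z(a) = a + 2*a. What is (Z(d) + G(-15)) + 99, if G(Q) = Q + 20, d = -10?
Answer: 223/2 ≈ 111.50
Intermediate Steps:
G(Q) = 20 + Q
Z(a) = -3*a/4 (Z(a) = -(a + 2*a)/4 = -3*a/4)
(Z(d) + G(-15)) + 99 = (-¾*(-10) + (20 - 15)) + 99 = (15/2 + 5) + 99 = 25/2 + 99 = 223/2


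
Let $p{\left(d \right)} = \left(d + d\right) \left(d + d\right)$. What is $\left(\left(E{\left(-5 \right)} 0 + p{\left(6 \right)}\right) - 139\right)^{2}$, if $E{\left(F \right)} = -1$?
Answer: $25$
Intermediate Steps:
$p{\left(d \right)} = 4 d^{2}$ ($p{\left(d \right)} = 2 d 2 d = 4 d^{2}$)
$\left(\left(E{\left(-5 \right)} 0 + p{\left(6 \right)}\right) - 139\right)^{2} = \left(\left(\left(-1\right) 0 + 4 \cdot 6^{2}\right) - 139\right)^{2} = \left(\left(0 + 4 \cdot 36\right) - 139\right)^{2} = \left(\left(0 + 144\right) - 139\right)^{2} = \left(144 - 139\right)^{2} = 5^{2} = 25$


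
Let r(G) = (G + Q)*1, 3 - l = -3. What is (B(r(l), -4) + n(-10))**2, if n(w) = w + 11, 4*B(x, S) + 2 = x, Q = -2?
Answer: 9/4 ≈ 2.2500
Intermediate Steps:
l = 6 (l = 3 - 1*(-3) = 3 + 3 = 6)
r(G) = -2 + G (r(G) = (G - 2)*1 = (-2 + G)*1 = -2 + G)
B(x, S) = -1/2 + x/4
n(w) = 11 + w
(B(r(l), -4) + n(-10))**2 = ((-1/2 + (-2 + 6)/4) + (11 - 10))**2 = ((-1/2 + (1/4)*4) + 1)**2 = ((-1/2 + 1) + 1)**2 = (1/2 + 1)**2 = (3/2)**2 = 9/4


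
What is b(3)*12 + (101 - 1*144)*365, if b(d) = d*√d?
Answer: -15695 + 36*√3 ≈ -15633.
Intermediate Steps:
b(d) = d^(3/2)
b(3)*12 + (101 - 1*144)*365 = 3^(3/2)*12 + (101 - 1*144)*365 = (3*√3)*12 + (101 - 144)*365 = 36*√3 - 43*365 = 36*√3 - 15695 = -15695 + 36*√3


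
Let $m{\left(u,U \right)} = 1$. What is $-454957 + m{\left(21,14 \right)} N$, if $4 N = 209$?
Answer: $- \frac{1819619}{4} \approx -4.5491 \cdot 10^{5}$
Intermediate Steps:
$N = \frac{209}{4}$ ($N = \frac{1}{4} \cdot 209 = \frac{209}{4} \approx 52.25$)
$-454957 + m{\left(21,14 \right)} N = -454957 + 1 \cdot \frac{209}{4} = -454957 + \frac{209}{4} = - \frac{1819619}{4}$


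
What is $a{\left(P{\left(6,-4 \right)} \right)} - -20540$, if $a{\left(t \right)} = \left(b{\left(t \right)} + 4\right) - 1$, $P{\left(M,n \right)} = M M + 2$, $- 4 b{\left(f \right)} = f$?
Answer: $\frac{41067}{2} \approx 20534.0$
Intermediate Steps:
$b{\left(f \right)} = - \frac{f}{4}$
$P{\left(M,n \right)} = 2 + M^{2}$ ($P{\left(M,n \right)} = M^{2} + 2 = 2 + M^{2}$)
$a{\left(t \right)} = 3 - \frac{t}{4}$ ($a{\left(t \right)} = \left(- \frac{t}{4} + 4\right) - 1 = \left(4 - \frac{t}{4}\right) - 1 = 3 - \frac{t}{4}$)
$a{\left(P{\left(6,-4 \right)} \right)} - -20540 = \left(3 - \frac{2 + 6^{2}}{4}\right) - -20540 = \left(3 - \frac{2 + 36}{4}\right) + 20540 = \left(3 - \frac{19}{2}\right) + 20540 = - \frac{13}{2} + 20540 = \frac{41067}{2}$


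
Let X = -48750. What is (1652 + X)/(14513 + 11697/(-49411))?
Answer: -1163579639/358545073 ≈ -3.2453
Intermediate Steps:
(1652 + X)/(14513 + 11697/(-49411)) = (1652 - 48750)/(14513 + 11697/(-49411)) = -47098/(14513 + 11697*(-1/49411)) = -47098/(14513 - 11697/49411) = -47098/717090146/49411 = -47098*49411/717090146 = -1163579639/358545073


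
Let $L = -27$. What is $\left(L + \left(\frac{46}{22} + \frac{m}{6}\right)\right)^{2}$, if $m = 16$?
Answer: $\frac{538756}{1089} \approx 494.73$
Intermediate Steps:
$\left(L + \left(\frac{46}{22} + \frac{m}{6}\right)\right)^{2} = \left(-27 + \left(\frac{46}{22} + \frac{16}{6}\right)\right)^{2} = \left(-27 + \left(46 \cdot \frac{1}{22} + 16 \cdot \frac{1}{6}\right)\right)^{2} = \left(-27 + \left(\frac{23}{11} + \frac{8}{3}\right)\right)^{2} = \left(-27 + \frac{157}{33}\right)^{2} = \left(- \frac{734}{33}\right)^{2} = \frac{538756}{1089}$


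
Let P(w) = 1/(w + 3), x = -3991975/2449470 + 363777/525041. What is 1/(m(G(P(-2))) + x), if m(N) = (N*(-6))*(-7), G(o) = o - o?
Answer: -257214435654/240977939557 ≈ -1.0674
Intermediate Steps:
x = -240977939557/257214435654 (x = -3991975*1/2449470 + 363777*(1/525041) = -798395/489894 + 363777/525041 = -240977939557/257214435654 ≈ -0.93688)
P(w) = 1/(3 + w)
G(o) = 0
m(N) = 42*N (m(N) = -6*N*(-7) = 42*N)
1/(m(G(P(-2))) + x) = 1/(42*0 - 240977939557/257214435654) = 1/(0 - 240977939557/257214435654) = 1/(-240977939557/257214435654) = -257214435654/240977939557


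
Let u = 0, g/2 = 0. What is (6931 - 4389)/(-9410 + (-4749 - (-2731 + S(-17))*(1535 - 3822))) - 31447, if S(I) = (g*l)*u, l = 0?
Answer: -98428419437/3129978 ≈ -31447.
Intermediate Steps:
g = 0 (g = 2*0 = 0)
S(I) = 0 (S(I) = (0*0)*0 = 0*0 = 0)
(6931 - 4389)/(-9410 + (-4749 - (-2731 + S(-17))*(1535 - 3822))) - 31447 = (6931 - 4389)/(-9410 + (-4749 - (-2731 + 0)*(1535 - 3822))) - 31447 = 2542/(-9410 + (-4749 - (-2731)*(-2287))) - 31447 = 2542/(-9410 + (-4749 - 1*6245797)) - 31447 = 2542/(-9410 + (-4749 - 6245797)) - 31447 = 2542/(-9410 - 6250546) - 31447 = 2542/(-6259956) - 31447 = 2542*(-1/6259956) - 31447 = -1271/3129978 - 31447 = -98428419437/3129978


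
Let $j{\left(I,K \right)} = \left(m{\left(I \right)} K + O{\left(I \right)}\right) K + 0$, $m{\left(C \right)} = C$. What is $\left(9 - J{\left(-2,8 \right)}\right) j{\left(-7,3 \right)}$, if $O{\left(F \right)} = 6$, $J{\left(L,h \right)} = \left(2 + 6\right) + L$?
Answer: $-135$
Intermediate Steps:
$J{\left(L,h \right)} = 8 + L$
$j{\left(I,K \right)} = K \left(6 + I K\right)$ ($j{\left(I,K \right)} = \left(I K + 6\right) K + 0 = \left(6 + I K\right) K + 0 = K \left(6 + I K\right) + 0 = K \left(6 + I K\right)$)
$\left(9 - J{\left(-2,8 \right)}\right) j{\left(-7,3 \right)} = \left(9 - \left(8 - 2\right)\right) 3 \left(6 - 21\right) = \left(9 - 6\right) 3 \left(6 - 21\right) = \left(9 - 6\right) 3 \left(-15\right) = 3 \left(-45\right) = -135$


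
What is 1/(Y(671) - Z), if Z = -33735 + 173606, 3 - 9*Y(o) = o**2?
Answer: -9/1709077 ≈ -5.2660e-6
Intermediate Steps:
Y(o) = 1/3 - o**2/9
Z = 139871
1/(Y(671) - Z) = 1/((1/3 - 1/9*671**2) - 1*139871) = 1/((1/3 - 1/9*450241) - 139871) = 1/((1/3 - 450241/9) - 139871) = 1/(-450238/9 - 139871) = 1/(-1709077/9) = -9/1709077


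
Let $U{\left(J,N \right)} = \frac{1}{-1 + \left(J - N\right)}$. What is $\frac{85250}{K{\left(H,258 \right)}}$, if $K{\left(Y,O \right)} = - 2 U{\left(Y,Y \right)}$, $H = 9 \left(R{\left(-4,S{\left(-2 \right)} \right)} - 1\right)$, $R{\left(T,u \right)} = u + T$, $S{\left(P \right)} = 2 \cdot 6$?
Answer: $42625$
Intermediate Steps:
$S{\left(P \right)} = 12$
$U{\left(J,N \right)} = \frac{1}{-1 + J - N}$
$R{\left(T,u \right)} = T + u$
$H = 63$ ($H = 9 \left(\left(-4 + 12\right) - 1\right) = 9 \left(8 - 1\right) = 9 \cdot 7 = 63$)
$K{\left(Y,O \right)} = 2$ ($K{\left(Y,O \right)} = - \frac{2}{-1 + Y - Y} = - \frac{2}{-1} = \left(-2\right) \left(-1\right) = 2$)
$\frac{85250}{K{\left(H,258 \right)}} = \frac{85250}{2} = 85250 \cdot \frac{1}{2} = 42625$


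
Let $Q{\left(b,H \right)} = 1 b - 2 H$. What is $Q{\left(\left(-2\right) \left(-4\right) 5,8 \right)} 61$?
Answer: $1464$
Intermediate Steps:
$Q{\left(b,H \right)} = b - 2 H$
$Q{\left(\left(-2\right) \left(-4\right) 5,8 \right)} 61 = \left(\left(-2\right) \left(-4\right) 5 - 16\right) 61 = \left(8 \cdot 5 - 16\right) 61 = \left(40 - 16\right) 61 = 24 \cdot 61 = 1464$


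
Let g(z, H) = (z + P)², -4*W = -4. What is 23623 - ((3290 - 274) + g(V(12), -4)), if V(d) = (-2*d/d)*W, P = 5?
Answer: 20598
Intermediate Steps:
W = 1 (W = -¼*(-4) = 1)
V(d) = -2 (V(d) = -2*d/d*1 = -2*1*1 = -2*1 = -2)
g(z, H) = (5 + z)² (g(z, H) = (z + 5)² = (5 + z)²)
23623 - ((3290 - 274) + g(V(12), -4)) = 23623 - ((3290 - 274) + (5 - 2)²) = 23623 - (3016 + 3²) = 23623 - (3016 + 9) = 23623 - 1*3025 = 23623 - 3025 = 20598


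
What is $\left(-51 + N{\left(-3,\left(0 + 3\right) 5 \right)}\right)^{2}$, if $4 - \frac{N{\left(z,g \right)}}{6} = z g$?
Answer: $59049$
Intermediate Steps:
$N{\left(z,g \right)} = 24 - 6 g z$ ($N{\left(z,g \right)} = 24 - 6 z g = 24 - 6 g z$)
$\left(-51 + N{\left(-3,\left(0 + 3\right) 5 \right)}\right)^{2} = \left(-51 - \left(-24 + 6 \left(0 + 3\right) 5 \left(-3\right)\right)\right)^{2} = \left(-51 - \left(-24 + 6 \cdot 3 \cdot 5 \left(-3\right)\right)\right)^{2} = \left(-51 - \left(-24 + 90 \left(-3\right)\right)\right)^{2} = \left(-51 + \left(24 + 270\right)\right)^{2} = \left(-51 + 294\right)^{2} = 243^{2} = 59049$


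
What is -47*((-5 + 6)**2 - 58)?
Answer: 2679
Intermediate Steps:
-47*((-5 + 6)**2 - 58) = -47*(1**2 - 58) = -47*(1 - 58) = -47*(-57) = 2679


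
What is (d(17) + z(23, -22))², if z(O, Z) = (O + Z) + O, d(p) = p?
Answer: 1681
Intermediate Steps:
z(O, Z) = Z + 2*O
(d(17) + z(23, -22))² = (17 + (-22 + 2*23))² = (17 + (-22 + 46))² = (17 + 24)² = 41² = 1681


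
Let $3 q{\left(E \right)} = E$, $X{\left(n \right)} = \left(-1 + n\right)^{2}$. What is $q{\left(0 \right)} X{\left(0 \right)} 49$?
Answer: $0$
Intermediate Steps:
$q{\left(E \right)} = \frac{E}{3}$
$q{\left(0 \right)} X{\left(0 \right)} 49 = \frac{1}{3} \cdot 0 \left(-1 + 0\right)^{2} \cdot 49 = 0 \left(-1\right)^{2} \cdot 49 = 0 \cdot 1 \cdot 49 = 0 \cdot 49 = 0$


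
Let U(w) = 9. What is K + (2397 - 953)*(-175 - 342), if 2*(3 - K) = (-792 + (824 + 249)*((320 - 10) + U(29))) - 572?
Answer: -1834013/2 ≈ -9.1701e+5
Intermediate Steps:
K = -340917/2 (K = 3 - ((-792 + (824 + 249)*((320 - 10) + 9)) - 572)/2 = 3 - ((-792 + 1073*(310 + 9)) - 572)/2 = 3 - ((-792 + 1073*319) - 572)/2 = 3 - ((-792 + 342287) - 572)/2 = 3 - (341495 - 572)/2 = 3 - 1/2*340923 = 3 - 340923/2 = -340917/2 ≈ -1.7046e+5)
K + (2397 - 953)*(-175 - 342) = -340917/2 + (2397 - 953)*(-175 - 342) = -340917/2 + 1444*(-517) = -340917/2 - 746548 = -1834013/2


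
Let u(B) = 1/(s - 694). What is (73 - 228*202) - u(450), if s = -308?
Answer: -46074965/1002 ≈ -45983.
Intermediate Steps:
u(B) = -1/1002 (u(B) = 1/(-308 - 694) = 1/(-1002) = -1/1002)
(73 - 228*202) - u(450) = (73 - 228*202) - 1*(-1/1002) = (73 - 46056) + 1/1002 = -45983 + 1/1002 = -46074965/1002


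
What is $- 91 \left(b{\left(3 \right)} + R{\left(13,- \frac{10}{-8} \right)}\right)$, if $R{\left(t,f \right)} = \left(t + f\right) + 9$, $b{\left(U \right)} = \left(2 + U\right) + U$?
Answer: $- \frac{11375}{4} \approx -2843.8$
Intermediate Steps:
$b{\left(U \right)} = 2 + 2 U$
$R{\left(t,f \right)} = 9 + f + t$ ($R{\left(t,f \right)} = \left(f + t\right) + 9 = 9 + f + t$)
$- 91 \left(b{\left(3 \right)} + R{\left(13,- \frac{10}{-8} \right)}\right) = - 91 \left(\left(2 + 2 \cdot 3\right) + \left(9 - \frac{10}{-8} + 13\right)\right) = - 91 \left(\left(2 + 6\right) + \left(9 - - \frac{5}{4} + 13\right)\right) = - 91 \left(8 + \left(9 + \frac{5}{4} + 13\right)\right) = - 91 \left(8 + \frac{93}{4}\right) = \left(-91\right) \frac{125}{4} = - \frac{11375}{4}$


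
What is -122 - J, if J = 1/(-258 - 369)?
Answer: -76493/627 ≈ -122.00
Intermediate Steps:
J = -1/627 (J = 1/(-627) = -1/627 ≈ -0.0015949)
-122 - J = -122 - 1*(-1/627) = -122 + 1/627 = -76493/627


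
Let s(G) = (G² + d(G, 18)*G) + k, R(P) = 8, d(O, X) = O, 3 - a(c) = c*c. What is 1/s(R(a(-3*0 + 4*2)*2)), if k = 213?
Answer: 1/341 ≈ 0.0029326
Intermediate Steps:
a(c) = 3 - c² (a(c) = 3 - c*c = 3 - c²)
s(G) = 213 + 2*G² (s(G) = (G² + G*G) + 213 = (G² + G²) + 213 = 2*G² + 213 = 213 + 2*G²)
1/s(R(a(-3*0 + 4*2)*2)) = 1/(213 + 2*8²) = 1/(213 + 2*64) = 1/(213 + 128) = 1/341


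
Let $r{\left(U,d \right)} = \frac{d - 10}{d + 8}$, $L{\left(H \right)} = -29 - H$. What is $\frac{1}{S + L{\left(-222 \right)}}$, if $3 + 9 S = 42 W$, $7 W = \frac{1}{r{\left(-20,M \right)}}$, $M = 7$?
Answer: $\frac{3}{568} \approx 0.0052817$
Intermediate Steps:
$r{\left(U,d \right)} = \frac{-10 + d}{8 + d}$
$W = - \frac{5}{7}$ ($W = \frac{1}{7 \frac{-10 + 7}{8 + 7}} = \frac{1}{7 \cdot \frac{1}{15} \left(-3\right)} = \frac{1}{7 \left(- \frac{1}{5}\right)} = \frac{1}{7} \left(-5\right) = - \frac{5}{7} \approx -0.71429$)
$S = - \frac{11}{3}$ ($S = - \frac{1}{3} + \frac{42 \left(- \frac{5}{7}\right)}{9} = - \frac{1}{3} + \frac{1}{9} \left(-30\right) = - \frac{1}{3} - \frac{10}{3} = - \frac{11}{3} \approx -3.6667$)
$\frac{1}{S + L{\left(-222 \right)}} = \frac{1}{- \frac{11}{3} - -193} = \frac{1}{- \frac{11}{3} + \left(-29 + 222\right)} = \frac{1}{- \frac{11}{3} + 193} = \frac{1}{\frac{568}{3}} = \frac{3}{568}$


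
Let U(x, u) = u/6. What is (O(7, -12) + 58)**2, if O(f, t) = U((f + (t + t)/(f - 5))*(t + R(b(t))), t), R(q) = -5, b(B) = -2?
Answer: 3136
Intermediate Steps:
U(x, u) = u/6 (U(x, u) = u*(1/6) = u/6)
O(f, t) = t/6
(O(7, -12) + 58)**2 = ((1/6)*(-12) + 58)**2 = (-2 + 58)**2 = 56**2 = 3136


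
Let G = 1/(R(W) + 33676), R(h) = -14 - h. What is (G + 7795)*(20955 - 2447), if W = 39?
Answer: 4850785521288/33623 ≈ 1.4427e+8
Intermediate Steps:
G = 1/33623 (G = 1/((-14 - 1*39) + 33676) = 1/((-14 - 39) + 33676) = 1/(-53 + 33676) = 1/33623 ≈ 2.9742e-5)
(G + 7795)*(20955 - 2447) = (1/33623 + 7795)*(20955 - 2447) = (262091286/33623)*18508 = 4850785521288/33623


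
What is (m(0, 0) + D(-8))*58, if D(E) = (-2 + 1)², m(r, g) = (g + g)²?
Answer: 58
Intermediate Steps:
m(r, g) = 4*g² (m(r, g) = (2*g)² = 4*g²)
D(E) = 1 (D(E) = (-1)² = 1)
(m(0, 0) + D(-8))*58 = (4*0² + 1)*58 = (4*0 + 1)*58 = (0 + 1)*58 = 1*58 = 58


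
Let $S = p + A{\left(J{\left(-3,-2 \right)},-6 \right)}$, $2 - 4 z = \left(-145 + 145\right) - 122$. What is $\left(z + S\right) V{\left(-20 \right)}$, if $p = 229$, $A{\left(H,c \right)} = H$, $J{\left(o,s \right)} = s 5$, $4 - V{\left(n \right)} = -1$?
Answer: $1250$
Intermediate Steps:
$V{\left(n \right)} = 5$ ($V{\left(n \right)} = 4 - -1 = 4 + 1 = 5$)
$J{\left(o,s \right)} = 5 s$
$z = 31$ ($z = \frac{1}{2} - \frac{\left(-145 + 145\right) - 122}{4} = \frac{1}{2} - \frac{0 - 122}{4} = \frac{1}{2} - - \frac{61}{2} = \frac{1}{2} + \frac{61}{2} = 31$)
$S = 219$ ($S = 229 + 5 \left(-2\right) = 229 - 10 = 219$)
$\left(z + S\right) V{\left(-20 \right)} = \left(31 + 219\right) 5 = 250 \cdot 5 = 1250$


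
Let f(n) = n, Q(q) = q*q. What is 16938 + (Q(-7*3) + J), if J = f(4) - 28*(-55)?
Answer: 18923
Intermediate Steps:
Q(q) = q²
J = 1544 (J = 4 - 28*(-55) = 4 + 1540 = 1544)
16938 + (Q(-7*3) + J) = 16938 + ((-7*3)² + 1544) = 16938 + ((-21)² + 1544) = 16938 + (441 + 1544) = 16938 + 1985 = 18923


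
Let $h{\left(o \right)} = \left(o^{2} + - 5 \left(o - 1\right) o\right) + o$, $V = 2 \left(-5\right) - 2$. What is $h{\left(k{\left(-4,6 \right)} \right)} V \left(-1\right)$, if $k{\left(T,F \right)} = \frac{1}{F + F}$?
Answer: $\frac{17}{3} \approx 5.6667$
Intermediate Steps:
$k{\left(T,F \right)} = \frac{1}{2 F}$
$V = -12$ ($V = -10 - 2 = -12$)
$h{\left(o \right)} = o + o^{2} + o \left(5 - 5 o\right)$ ($h{\left(o \right)} = \left(o^{2} + - 5 \left(-1 + o\right) o\right) + o = \left(o^{2} + \left(5 - 5 o\right) o\right) + o = \left(o^{2} + o \left(5 - 5 o\right)\right) + o = o + o^{2} + o \left(5 - 5 o\right)$)
$h{\left(k{\left(-4,6 \right)} \right)} V \left(-1\right) = 2 \frac{1}{2 \cdot 6} \left(3 - 2 \frac{1}{2 \cdot 6}\right) \left(-12\right) \left(-1\right) = 2 \cdot \frac{1}{2} \cdot \frac{1}{6} \left(3 - 2 \cdot \frac{1}{2} \cdot \frac{1}{6}\right) \left(-12\right) \left(-1\right) = 2 \cdot \frac{1}{12} \left(3 - \frac{1}{6}\right) \left(-12\right) \left(-1\right) = 2 \cdot \frac{1}{12} \cdot \frac{17}{6} \left(-12\right) \left(-1\right) = \frac{17}{36} \left(-12\right) \left(-1\right) = \left(- \frac{17}{3}\right) \left(-1\right) = \frac{17}{3}$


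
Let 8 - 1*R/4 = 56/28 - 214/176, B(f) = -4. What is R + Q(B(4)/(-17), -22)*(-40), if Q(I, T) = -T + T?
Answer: 635/22 ≈ 28.864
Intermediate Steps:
Q(I, T) = 0
R = 635/22 (R = 32 - 4*(56/28 - 214/176) = 32 - 4*(56*(1/28) - 214*1/176) = 32 - 4*(2 - 107/88) = 32 - 4*69/88 = 32 - 69/22 = 635/22 ≈ 28.864)
R + Q(B(4)/(-17), -22)*(-40) = 635/22 + 0*(-40) = 635/22 + 0 = 635/22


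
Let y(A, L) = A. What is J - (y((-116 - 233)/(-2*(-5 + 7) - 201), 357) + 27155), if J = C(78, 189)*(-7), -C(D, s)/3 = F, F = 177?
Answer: -4805139/205 ≈ -23440.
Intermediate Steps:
C(D, s) = -531 (C(D, s) = -3*177 = -531)
J = 3717 (J = -531*(-7) = 3717)
J - (y((-116 - 233)/(-2*(-5 + 7) - 201), 357) + 27155) = 3717 - ((-116 - 233)/(-2*(-5 + 7) - 201) + 27155) = 3717 - (-349/(-2*2 - 201) + 27155) = 3717 - (-349/(-4 - 201) + 27155) = 3717 - (-349/(-205) + 27155) = 3717 - (-349*(-1/205) + 27155) = 3717 - (349/205 + 27155) = 3717 - 1*5567124/205 = 3717 - 5567124/205 = -4805139/205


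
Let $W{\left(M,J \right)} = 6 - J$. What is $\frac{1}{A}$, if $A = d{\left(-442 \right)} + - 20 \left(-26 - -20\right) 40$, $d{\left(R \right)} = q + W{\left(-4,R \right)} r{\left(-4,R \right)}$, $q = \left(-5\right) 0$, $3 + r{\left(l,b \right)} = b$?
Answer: $- \frac{1}{194560} \approx -5.1398 \cdot 10^{-6}$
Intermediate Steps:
$r{\left(l,b \right)} = -3 + b$
$q = 0$
$d{\left(R \right)} = \left(-3 + R\right) \left(6 - R\right)$ ($d{\left(R \right)} = 0 + \left(6 - R\right) \left(-3 + R\right) = 0 + \left(-3 + R\right) \left(6 - R\right) = \left(-3 + R\right) \left(6 - R\right)$)
$A = -194560$ ($A = - \left(-6 - 442\right) \left(-3 - 442\right) + - 20 \left(-26 - -20\right) 40 = \left(-1\right) \left(-448\right) \left(-445\right) + - 20 \left(-26 + 20\right) 40 = -199360 + \left(-20\right) \left(-6\right) 40 = -199360 + 120 \cdot 40 = -199360 + 4800 = -194560$)
$\frac{1}{A} = \frac{1}{-194560} = - \frac{1}{194560}$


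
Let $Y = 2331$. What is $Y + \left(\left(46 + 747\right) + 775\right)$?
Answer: $3899$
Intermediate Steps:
$Y + \left(\left(46 + 747\right) + 775\right) = 2331 + \left(\left(46 + 747\right) + 775\right) = 2331 + \left(793 + 775\right) = 2331 + 1568 = 3899$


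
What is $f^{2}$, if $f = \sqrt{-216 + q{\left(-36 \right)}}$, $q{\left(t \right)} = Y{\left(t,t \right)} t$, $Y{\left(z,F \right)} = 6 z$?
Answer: $7560$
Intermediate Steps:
$q{\left(t \right)} = 6 t^{2}$ ($q{\left(t \right)} = 6 t t = 6 t^{2}$)
$f = 6 \sqrt{210}$ ($f = \sqrt{-216 + 6 \left(-36\right)^{2}} = \sqrt{-216 + 6 \cdot 1296} = \sqrt{-216 + 7776} = \sqrt{7560} = 6 \sqrt{210} \approx 86.948$)
$f^{2} = \left(6 \sqrt{210}\right)^{2} = 7560$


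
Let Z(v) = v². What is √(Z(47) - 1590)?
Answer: √619 ≈ 24.880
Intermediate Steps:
√(Z(47) - 1590) = √(47² - 1590) = √(2209 - 1590) = √619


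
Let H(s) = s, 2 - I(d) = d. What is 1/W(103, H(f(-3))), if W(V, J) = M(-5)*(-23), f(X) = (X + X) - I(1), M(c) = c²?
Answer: -1/575 ≈ -0.0017391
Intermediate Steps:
I(d) = 2 - d
f(X) = -1 + 2*X (f(X) = (X + X) - (2 - 1*1) = 2*X - (2 - 1) = 2*X - 1*1 = 2*X - 1 = -1 + 2*X)
W(V, J) = -575 (W(V, J) = (-5)²*(-23) = 25*(-23) = -575)
1/W(103, H(f(-3))) = 1/(-575) = -1/575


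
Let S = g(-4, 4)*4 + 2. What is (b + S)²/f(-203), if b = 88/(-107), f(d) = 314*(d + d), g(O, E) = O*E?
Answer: -11296321/364891079 ≈ -0.030958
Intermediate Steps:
g(O, E) = E*O
f(d) = 628*d (f(d) = 314*(2*d) = 628*d)
S = -62 (S = (4*(-4))*4 + 2 = -16*4 + 2 = -64 + 2 = -62)
b = -88/107 (b = 88*(-1/107) = -88/107 ≈ -0.82243)
(b + S)²/f(-203) = (-88/107 - 62)²/((628*(-203))) = (-6722/107)²/(-127484) = (45185284/11449)*(-1/127484) = -11296321/364891079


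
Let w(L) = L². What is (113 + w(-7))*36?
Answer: 5832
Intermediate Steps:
(113 + w(-7))*36 = (113 + (-7)²)*36 = (113 + 49)*36 = 162*36 = 5832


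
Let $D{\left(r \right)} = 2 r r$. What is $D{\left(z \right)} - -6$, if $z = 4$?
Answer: $38$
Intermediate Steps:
$D{\left(r \right)} = 2 r^{2}$
$D{\left(z \right)} - -6 = 2 \cdot 4^{2} - -6 = 2 \cdot 16 + 6 = 32 + 6 = 38$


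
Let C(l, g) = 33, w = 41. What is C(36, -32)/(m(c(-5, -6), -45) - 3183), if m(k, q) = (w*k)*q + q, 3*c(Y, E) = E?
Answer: 1/14 ≈ 0.071429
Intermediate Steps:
c(Y, E) = E/3
m(k, q) = q + 41*k*q (m(k, q) = (41*k)*q + q = 41*k*q + q = q + 41*k*q)
C(36, -32)/(m(c(-5, -6), -45) - 3183) = 33/(-45*(1 + 41*((1/3)*(-6))) - 3183) = 33/(-45*(1 + 41*(-2)) - 3183) = 33/(-45*(1 - 82) - 3183) = 33/(-45*(-81) - 3183) = 33/(3645 - 3183) = 33/462 = (1/462)*33 = 1/14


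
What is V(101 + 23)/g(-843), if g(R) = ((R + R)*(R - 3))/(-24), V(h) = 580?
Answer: -1160/118863 ≈ -0.0097591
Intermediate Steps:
g(R) = -R*(-3 + R)/12 (g(R) = ((2*R)*(-3 + R))*(-1/24) = (2*R*(-3 + R))*(-1/24) = -R*(-3 + R)/12)
V(101 + 23)/g(-843) = 580/(((1/12)*(-843)*(3 - 1*(-843)))) = 580/(((1/12)*(-843)*(3 + 843))) = 580/(((1/12)*(-843)*846)) = 580/(-118863/2) = 580*(-2/118863) = -1160/118863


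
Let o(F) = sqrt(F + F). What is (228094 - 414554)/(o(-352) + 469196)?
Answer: -1093578577/2751811089 + 18646*I*sqrt(11)/2751811089 ≈ -0.3974 + 2.2473e-5*I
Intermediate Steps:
o(F) = sqrt(2)*sqrt(F) (o(F) = sqrt(2*F) = sqrt(2)*sqrt(F))
(228094 - 414554)/(o(-352) + 469196) = (228094 - 414554)/(sqrt(2)*sqrt(-352) + 469196) = -186460/(sqrt(2)*(4*I*sqrt(22)) + 469196) = -186460/(8*I*sqrt(11) + 469196) = -186460/(469196 + 8*I*sqrt(11))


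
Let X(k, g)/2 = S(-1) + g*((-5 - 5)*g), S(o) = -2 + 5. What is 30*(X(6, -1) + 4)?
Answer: -300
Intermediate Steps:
S(o) = 3
X(k, g) = 6 - 20*g² (X(k, g) = 2*(3 + g*((-5 - 5)*g)) = 2*(3 + g*(-10*g)) = 2*(3 - 10*g²) = 6 - 20*g²)
30*(X(6, -1) + 4) = 30*((6 - 20*(-1)²) + 4) = 30*((6 - 20*1) + 4) = 30*((6 - 20) + 4) = 30*(-14 + 4) = 30*(-10) = -300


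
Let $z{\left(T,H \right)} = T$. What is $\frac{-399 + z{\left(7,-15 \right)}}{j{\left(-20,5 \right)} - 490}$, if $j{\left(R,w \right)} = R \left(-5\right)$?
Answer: $\frac{196}{195} \approx 1.0051$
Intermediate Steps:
$j{\left(R,w \right)} = - 5 R$
$\frac{-399 + z{\left(7,-15 \right)}}{j{\left(-20,5 \right)} - 490} = \frac{-399 + 7}{\left(-5\right) \left(-20\right) - 490} = - \frac{392}{100 - 490} = - \frac{392}{-390} = \left(-392\right) \left(- \frac{1}{390}\right) = \frac{196}{195}$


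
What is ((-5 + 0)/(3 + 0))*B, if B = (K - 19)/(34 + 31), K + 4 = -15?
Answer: 38/39 ≈ 0.97436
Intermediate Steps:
K = -19 (K = -4 - 15 = -19)
B = -38/65 (B = (-19 - 19)/(34 + 31) = -38/65 ≈ -0.58462)
((-5 + 0)/(3 + 0))*B = ((-5 + 0)/(3 + 0))*(-38/65) = -5/3*(-38/65) = 38/39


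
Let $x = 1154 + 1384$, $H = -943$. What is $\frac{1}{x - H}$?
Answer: $\frac{1}{3481} \approx 0.00028727$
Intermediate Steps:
$x = 2538$
$\frac{1}{x - H} = \frac{1}{2538 - -943} = \frac{1}{2538 + 943} = \frac{1}{3481}$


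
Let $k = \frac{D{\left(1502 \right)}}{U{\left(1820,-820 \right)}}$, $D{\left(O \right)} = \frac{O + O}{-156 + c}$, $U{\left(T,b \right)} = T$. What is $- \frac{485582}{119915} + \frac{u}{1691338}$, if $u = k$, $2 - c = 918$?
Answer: $- \frac{552536740681617}{136449545584352} \approx -4.0494$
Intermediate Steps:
$c = -916$ ($c = 2 - 918 = -916$)
$D{\left(O \right)} = - \frac{O}{536}$ ($D{\left(O \right)} = \frac{O + O}{-156 - 916} = \frac{2 O}{-1072} = 2 O \left(- \frac{1}{1072}\right) = - \frac{O}{536}$)
$k = - \frac{751}{487760}$ ($k = \frac{\left(- \frac{1}{536}\right) 1502}{1820} = \left(- \frac{751}{268}\right) \frac{1}{1820} = - \frac{751}{487760} \approx -0.0015397$)
$u = - \frac{751}{487760} \approx -0.0015397$
$- \frac{485582}{119915} + \frac{u}{1691338} = - \frac{485582}{119915} - \frac{751}{487760 \cdot 1691338} = \left(-485582\right) \frac{1}{119915} - \frac{751}{824967022880} = - \frac{485582}{119915} - \frac{751}{824967022880} = - \frac{552536740681617}{136449545584352}$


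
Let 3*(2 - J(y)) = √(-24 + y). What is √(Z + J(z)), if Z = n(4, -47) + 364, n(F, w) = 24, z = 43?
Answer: √(3510 - 3*√19)/3 ≈ 19.712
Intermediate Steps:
J(y) = 2 - √(-24 + y)/3
Z = 388 (Z = 24 + 364 = 388)
√(Z + J(z)) = √(388 + (2 - √(-24 + 43)/3)) = √(388 + (2 - √19/3)) = √(390 - √19/3)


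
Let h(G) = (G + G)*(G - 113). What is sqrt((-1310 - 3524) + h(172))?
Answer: 3*sqrt(1718) ≈ 124.35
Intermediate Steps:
h(G) = 2*G*(-113 + G) (h(G) = (2*G)*(-113 + G) = 2*G*(-113 + G))
sqrt((-1310 - 3524) + h(172)) = sqrt((-1310 - 3524) + 2*172*(-113 + 172)) = sqrt(-4834 + 2*172*59) = sqrt(-4834 + 20296) = sqrt(15462) = 3*sqrt(1718)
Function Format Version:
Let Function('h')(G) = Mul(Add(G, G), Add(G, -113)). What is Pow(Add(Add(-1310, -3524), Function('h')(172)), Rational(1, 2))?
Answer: Mul(3, Pow(1718, Rational(1, 2))) ≈ 124.35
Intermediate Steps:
Function('h')(G) = Mul(2, G, Add(-113, G)) (Function('h')(G) = Mul(Mul(2, G), Add(-113, G)) = Mul(2, G, Add(-113, G)))
Pow(Add(Add(-1310, -3524), Function('h')(172)), Rational(1, 2)) = Pow(Add(Add(-1310, -3524), Mul(2, 172, Add(-113, 172))), Rational(1, 2)) = Pow(Add(-4834, Mul(2, 172, 59)), Rational(1, 2)) = Pow(Add(-4834, 20296), Rational(1, 2)) = Pow(15462, Rational(1, 2)) = Mul(3, Pow(1718, Rational(1, 2)))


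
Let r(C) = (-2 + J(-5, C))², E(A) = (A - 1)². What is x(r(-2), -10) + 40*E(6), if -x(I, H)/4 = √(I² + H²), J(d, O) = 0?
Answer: 1000 - 8*√29 ≈ 956.92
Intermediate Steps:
E(A) = (-1 + A)²
r(C) = 4 (r(C) = (-2 + 0)² = (-2)² = 4)
x(I, H) = -4*√(H² + I²) (x(I, H) = -4*√(I² + H²) = -4*√(H² + I²))
x(r(-2), -10) + 40*E(6) = -4*√((-10)² + 4²) + 40*(-1 + 6)² = -4*√(100 + 16) + 40*5² = -8*√29 + 40*25 = -8*√29 + 1000 = 1000 - 8*√29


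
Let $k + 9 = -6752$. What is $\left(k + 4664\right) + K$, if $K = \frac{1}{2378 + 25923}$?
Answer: $- \frac{59347196}{28301} \approx -2097.0$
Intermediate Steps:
$K = \frac{1}{28301} \approx 3.5334 \cdot 10^{-5}$
$k = -6761$ ($k = -9 - 6752 = -6761$)
$\left(k + 4664\right) + K = \left(-6761 + 4664\right) + \frac{1}{28301} = -2097 + \frac{1}{28301} = - \frac{59347196}{28301}$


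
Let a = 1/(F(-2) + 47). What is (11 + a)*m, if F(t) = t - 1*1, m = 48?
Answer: 5820/11 ≈ 529.09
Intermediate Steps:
F(t) = -1 + t (F(t) = t - 1 = -1 + t)
a = 1/44 (a = 1/((-1 - 2) + 47) = 1/(-3 + 47) = 1/44 ≈ 0.022727)
(11 + a)*m = (11 + 1/44)*48 = (485/44)*48 = 5820/11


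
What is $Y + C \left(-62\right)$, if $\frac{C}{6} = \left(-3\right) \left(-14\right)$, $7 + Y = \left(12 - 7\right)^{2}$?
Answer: $-15606$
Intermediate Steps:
$Y = 18$ ($Y = -7 + \left(12 - 7\right)^{2} = -7 + 5^{2} = -7 + 25 = 18$)
$C = 252$ ($C = 6 \left(\left(-3\right) \left(-14\right)\right) = 6 \cdot 42 = 252$)
$Y + C \left(-62\right) = 18 + 252 \left(-62\right) = 18 - 15624 = -15606$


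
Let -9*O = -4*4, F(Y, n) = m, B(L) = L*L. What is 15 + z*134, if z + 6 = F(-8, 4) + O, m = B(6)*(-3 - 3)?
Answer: -265453/9 ≈ -29495.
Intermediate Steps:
B(L) = L**2
m = -216 (m = 6**2*(-3 - 3) = 36*(-6) = -216)
F(Y, n) = -216
O = 16/9 (O = -(-4)*4/9 = -1/9*(-16) = 16/9 ≈ 1.7778)
z = -1982/9 (z = -6 + (-216 + 16/9) = -6 - 1928/9 = -1982/9 ≈ -220.22)
15 + z*134 = 15 - 1982/9*134 = 15 - 265588/9 = -265453/9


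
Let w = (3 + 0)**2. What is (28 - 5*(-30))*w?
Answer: 1602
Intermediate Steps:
w = 9 (w = 3**2 = 9)
(28 - 5*(-30))*w = (28 - 5*(-30))*9 = (28 + 150)*9 = 178*9 = 1602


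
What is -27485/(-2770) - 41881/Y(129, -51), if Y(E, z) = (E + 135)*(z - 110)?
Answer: 18346183/1681944 ≈ 10.908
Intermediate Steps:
Y(E, z) = (-110 + z)*(135 + E) (Y(E, z) = (135 + E)*(-110 + z) = (-110 + z)*(135 + E))
-27485/(-2770) - 41881/Y(129, -51) = -27485/(-2770) - 41881/(-14850 - 110*129 + 135*(-51) + 129*(-51)) = -27485*(-1/2770) - 41881/(-14850 - 14190 - 6885 - 6579) = 5497/554 - 41881/(-42504) = 5497/554 - 41881*(-1/42504) = 5497/554 + 5983/6072 = 18346183/1681944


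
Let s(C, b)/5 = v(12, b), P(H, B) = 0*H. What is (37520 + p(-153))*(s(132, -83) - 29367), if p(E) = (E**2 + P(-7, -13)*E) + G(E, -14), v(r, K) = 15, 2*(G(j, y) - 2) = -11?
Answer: -1784629746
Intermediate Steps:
G(j, y) = -7/2 (G(j, y) = 2 + (1/2)*(-11) = 2 - 11/2 = -7/2)
P(H, B) = 0
s(C, b) = 75 (s(C, b) = 5*15 = 75)
p(E) = -7/2 + E**2 (p(E) = (E**2 + 0*E) - 7/2 = (E**2 + 0) - 7/2 = E**2 - 7/2 = -7/2 + E**2)
(37520 + p(-153))*(s(132, -83) - 29367) = (37520 + (-7/2 + (-153)**2))*(75 - 29367) = (37520 + (-7/2 + 23409))*(-29292) = (37520 + 46811/2)*(-29292) = (121851/2)*(-29292) = -1784629746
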